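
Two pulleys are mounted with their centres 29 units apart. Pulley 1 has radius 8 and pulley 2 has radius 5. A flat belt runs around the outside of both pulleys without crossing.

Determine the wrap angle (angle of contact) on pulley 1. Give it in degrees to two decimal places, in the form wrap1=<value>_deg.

wrap1=191.88_deg

open belt: β = asin((r2−r1)/C) = asin(-3/29) = -5.9378°
wrap1 = π − 2β = 191.8755°
wrap2 = π + 2β = 168.1245°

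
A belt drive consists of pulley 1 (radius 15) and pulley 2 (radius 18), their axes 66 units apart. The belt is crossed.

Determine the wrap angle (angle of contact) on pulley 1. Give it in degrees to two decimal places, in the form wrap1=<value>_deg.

crossed belt: β = asin((r1+r2)/C) = asin(33/66) = 30.0000°
wrap1 = wrap2 = π + 2β = 240.0000°

wrap1=240.00_deg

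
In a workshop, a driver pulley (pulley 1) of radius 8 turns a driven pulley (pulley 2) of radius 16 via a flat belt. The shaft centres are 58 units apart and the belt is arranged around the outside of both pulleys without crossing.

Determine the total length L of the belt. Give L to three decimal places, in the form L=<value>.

L=192.503

open belt: β = asin((r2−r1)/C) = asin(8/58) = 7.9281°
wrap1 = π − 2β = 164.1437°
wrap2 = π + 2β = 195.8563°
tangent length = C·cosβ = 57.4456
L = r1·wrap1 + r2·wrap2 + 2·C·cosβ = 8·2.8648 + 16·3.4183 + 2·57.4456 = 192.5034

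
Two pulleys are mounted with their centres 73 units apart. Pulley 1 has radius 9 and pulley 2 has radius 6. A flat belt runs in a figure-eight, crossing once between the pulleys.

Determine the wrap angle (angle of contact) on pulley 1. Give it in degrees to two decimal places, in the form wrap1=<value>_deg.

wrap1=203.72_deg

crossed belt: β = asin((r1+r2)/C) = asin(15/73) = 11.8576°
wrap1 = wrap2 = π + 2β = 203.7151°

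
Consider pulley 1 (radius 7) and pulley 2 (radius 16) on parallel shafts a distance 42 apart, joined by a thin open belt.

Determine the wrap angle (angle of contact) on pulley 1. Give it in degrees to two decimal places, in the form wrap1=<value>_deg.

open belt: β = asin((r2−r1)/C) = asin(9/42) = 12.3736°
wrap1 = π − 2β = 155.2527°
wrap2 = π + 2β = 204.7473°

wrap1=155.25_deg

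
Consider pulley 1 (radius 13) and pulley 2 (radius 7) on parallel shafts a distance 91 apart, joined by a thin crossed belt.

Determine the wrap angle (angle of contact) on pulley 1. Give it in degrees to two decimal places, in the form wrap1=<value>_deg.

wrap1=205.39_deg

crossed belt: β = asin((r1+r2)/C) = asin(20/91) = 12.6961°
wrap1 = wrap2 = π + 2β = 205.3922°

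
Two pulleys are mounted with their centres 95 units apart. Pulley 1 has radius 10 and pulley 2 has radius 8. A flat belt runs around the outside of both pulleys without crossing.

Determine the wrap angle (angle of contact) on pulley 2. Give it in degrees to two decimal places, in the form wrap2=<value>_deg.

wrap2=177.59_deg

open belt: β = asin((r2−r1)/C) = asin(-2/95) = -1.2063°
wrap1 = π − 2β = 182.4126°
wrap2 = π + 2β = 177.5874°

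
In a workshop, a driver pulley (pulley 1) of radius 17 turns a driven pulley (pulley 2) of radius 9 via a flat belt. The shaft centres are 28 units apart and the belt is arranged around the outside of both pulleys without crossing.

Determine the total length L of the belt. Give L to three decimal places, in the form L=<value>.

L=139.983

open belt: β = asin((r2−r1)/C) = asin(-8/28) = -16.6015°
wrap1 = π − 2β = 213.2031°
wrap2 = π + 2β = 146.7969°
tangent length = C·cosβ = 26.8328
L = r1·wrap1 + r2·wrap2 + 2·C·cosβ = 17·3.7211 + 9·2.5621 + 2·26.8328 = 139.9831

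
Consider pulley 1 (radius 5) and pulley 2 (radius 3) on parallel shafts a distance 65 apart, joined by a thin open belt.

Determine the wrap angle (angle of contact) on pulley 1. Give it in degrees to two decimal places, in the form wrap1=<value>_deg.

wrap1=183.53_deg

open belt: β = asin((r2−r1)/C) = asin(-2/65) = -1.7632°
wrap1 = π − 2β = 183.5265°
wrap2 = π + 2β = 176.4735°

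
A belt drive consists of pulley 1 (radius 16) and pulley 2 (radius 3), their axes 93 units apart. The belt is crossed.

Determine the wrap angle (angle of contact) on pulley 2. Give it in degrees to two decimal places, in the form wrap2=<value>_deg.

wrap2=203.58_deg

crossed belt: β = asin((r1+r2)/C) = asin(19/93) = 11.7886°
wrap1 = wrap2 = π + 2β = 203.5772°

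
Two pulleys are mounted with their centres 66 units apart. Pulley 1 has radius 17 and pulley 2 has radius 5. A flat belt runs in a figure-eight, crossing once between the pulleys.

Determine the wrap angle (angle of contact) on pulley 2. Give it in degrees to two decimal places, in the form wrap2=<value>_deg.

wrap2=218.94_deg

crossed belt: β = asin((r1+r2)/C) = asin(22/66) = 19.4712°
wrap1 = wrap2 = π + 2β = 218.9424°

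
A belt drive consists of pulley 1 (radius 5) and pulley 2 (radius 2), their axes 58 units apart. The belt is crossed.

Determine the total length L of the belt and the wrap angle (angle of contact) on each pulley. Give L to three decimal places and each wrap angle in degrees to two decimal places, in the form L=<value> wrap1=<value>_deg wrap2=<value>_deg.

L=138.837 wrap1=193.86_deg wrap2=193.86_deg

crossed belt: β = asin((r1+r2)/C) = asin(7/58) = 6.9319°
wrap1 = wrap2 = π + 2β = 193.8638°
tangent length = C·cosβ = 57.5760
L = (r1+r2)·wrap + 2·C·cosβ = 7·3.3836 + 2·57.5760 = 138.8370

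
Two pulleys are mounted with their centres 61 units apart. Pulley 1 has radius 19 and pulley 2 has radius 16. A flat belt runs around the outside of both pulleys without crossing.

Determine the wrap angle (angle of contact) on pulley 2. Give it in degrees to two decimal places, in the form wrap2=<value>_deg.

wrap2=174.36_deg

open belt: β = asin((r2−r1)/C) = asin(-3/61) = -2.8190°
wrap1 = π − 2β = 185.6379°
wrap2 = π + 2β = 174.3621°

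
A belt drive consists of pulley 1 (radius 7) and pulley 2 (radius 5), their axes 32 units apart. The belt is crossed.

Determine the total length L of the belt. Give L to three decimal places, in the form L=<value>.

crossed belt: β = asin((r1+r2)/C) = asin(12/32) = 22.0243°
wrap1 = wrap2 = π + 2β = 224.0486°
tangent length = C·cosβ = 29.6648
L = (r1+r2)·wrap + 2·C·cosβ = 12·3.9104 + 2·29.6648 = 106.2542

L=106.254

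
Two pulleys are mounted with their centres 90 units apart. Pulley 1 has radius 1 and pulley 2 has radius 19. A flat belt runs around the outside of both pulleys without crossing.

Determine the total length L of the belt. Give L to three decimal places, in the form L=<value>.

L=246.444

open belt: β = asin((r2−r1)/C) = asin(18/90) = 11.5370°
wrap1 = π − 2β = 156.9261°
wrap2 = π + 2β = 203.0739°
tangent length = C·cosβ = 88.1816
L = r1·wrap1 + r2·wrap2 + 2·C·cosβ = 1·2.7389 + 19·3.5443 + 2·88.1816 = 246.4440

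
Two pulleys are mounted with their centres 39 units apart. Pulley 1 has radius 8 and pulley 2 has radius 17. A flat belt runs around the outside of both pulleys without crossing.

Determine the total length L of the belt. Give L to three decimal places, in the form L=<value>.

open belt: β = asin((r2−r1)/C) = asin(9/39) = 13.3424°
wrap1 = π − 2β = 153.3153°
wrap2 = π + 2β = 206.6847°
tangent length = C·cosβ = 37.9473
L = r1·wrap1 + r2·wrap2 + 2·C·cosβ = 8·2.6759 + 17·3.6073 + 2·37.9473 = 158.6261

L=158.626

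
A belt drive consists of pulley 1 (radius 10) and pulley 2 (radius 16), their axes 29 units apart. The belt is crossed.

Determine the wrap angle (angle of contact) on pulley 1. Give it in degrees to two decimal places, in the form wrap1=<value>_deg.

crossed belt: β = asin((r1+r2)/C) = asin(26/29) = 63.7084°
wrap1 = wrap2 = π + 2β = 307.4169°

wrap1=307.42_deg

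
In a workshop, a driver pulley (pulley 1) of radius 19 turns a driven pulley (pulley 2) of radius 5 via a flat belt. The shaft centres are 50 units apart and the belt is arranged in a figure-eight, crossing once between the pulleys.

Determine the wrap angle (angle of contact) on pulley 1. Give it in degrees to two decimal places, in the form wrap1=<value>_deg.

wrap1=237.37_deg

crossed belt: β = asin((r1+r2)/C) = asin(24/50) = 28.6854°
wrap1 = wrap2 = π + 2β = 237.3708°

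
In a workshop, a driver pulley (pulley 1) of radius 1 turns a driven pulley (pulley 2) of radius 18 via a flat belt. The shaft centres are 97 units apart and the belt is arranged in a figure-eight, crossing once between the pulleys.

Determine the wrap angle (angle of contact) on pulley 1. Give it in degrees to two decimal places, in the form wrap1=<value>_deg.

crossed belt: β = asin((r1+r2)/C) = asin(19/97) = 11.2959°
wrap1 = wrap2 = π + 2β = 202.5918°

wrap1=202.59_deg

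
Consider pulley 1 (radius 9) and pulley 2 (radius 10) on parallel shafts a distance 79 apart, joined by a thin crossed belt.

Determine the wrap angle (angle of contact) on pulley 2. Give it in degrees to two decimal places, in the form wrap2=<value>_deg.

crossed belt: β = asin((r1+r2)/C) = asin(19/79) = 13.9164°
wrap1 = wrap2 = π + 2β = 207.8329°

wrap2=207.83_deg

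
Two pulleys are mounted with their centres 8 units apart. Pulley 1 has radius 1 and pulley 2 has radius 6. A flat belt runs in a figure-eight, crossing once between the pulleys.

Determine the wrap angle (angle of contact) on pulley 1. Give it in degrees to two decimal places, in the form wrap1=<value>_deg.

wrap1=302.09_deg

crossed belt: β = asin((r1+r2)/C) = asin(7/8) = 61.0450°
wrap1 = wrap2 = π + 2β = 302.0900°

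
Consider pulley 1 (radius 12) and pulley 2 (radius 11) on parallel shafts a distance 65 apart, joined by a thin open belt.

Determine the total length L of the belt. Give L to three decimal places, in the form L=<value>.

open belt: β = asin((r2−r1)/C) = asin(-1/65) = -0.8815°
wrap1 = π − 2β = 181.7630°
wrap2 = π + 2β = 178.2370°
tangent length = C·cosβ = 64.9923
L = r1·wrap1 + r2·wrap2 + 2·C·cosβ = 12·3.1724 + 11·3.1108 + 2·64.9923 = 202.2720

L=202.272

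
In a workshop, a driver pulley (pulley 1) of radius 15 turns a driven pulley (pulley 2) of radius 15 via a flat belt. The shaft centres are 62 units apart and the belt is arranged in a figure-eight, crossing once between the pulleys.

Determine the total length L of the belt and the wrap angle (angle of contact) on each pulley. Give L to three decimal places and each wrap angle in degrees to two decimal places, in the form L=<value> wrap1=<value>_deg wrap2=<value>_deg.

L=233.069 wrap1=237.88_deg wrap2=237.88_deg

crossed belt: β = asin((r1+r2)/C) = asin(30/62) = 28.9385°
wrap1 = wrap2 = π + 2β = 237.8771°
tangent length = C·cosβ = 54.2586
L = (r1+r2)·wrap + 2·C·cosβ = 30·4.1517 + 2·54.2586 = 233.0694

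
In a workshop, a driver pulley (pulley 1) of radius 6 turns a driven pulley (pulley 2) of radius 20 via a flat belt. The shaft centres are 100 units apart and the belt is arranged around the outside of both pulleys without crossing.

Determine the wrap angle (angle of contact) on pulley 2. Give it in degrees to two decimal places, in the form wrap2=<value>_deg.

wrap2=196.10_deg

open belt: β = asin((r2−r1)/C) = asin(14/100) = 8.0478°
wrap1 = π − 2β = 163.9043°
wrap2 = π + 2β = 196.0957°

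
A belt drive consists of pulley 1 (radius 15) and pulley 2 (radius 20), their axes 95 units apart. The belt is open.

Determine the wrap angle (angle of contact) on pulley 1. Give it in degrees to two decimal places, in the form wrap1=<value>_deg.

open belt: β = asin((r2−r1)/C) = asin(5/95) = 3.0170°
wrap1 = π − 2β = 173.9661°
wrap2 = π + 2β = 186.0339°

wrap1=173.97_deg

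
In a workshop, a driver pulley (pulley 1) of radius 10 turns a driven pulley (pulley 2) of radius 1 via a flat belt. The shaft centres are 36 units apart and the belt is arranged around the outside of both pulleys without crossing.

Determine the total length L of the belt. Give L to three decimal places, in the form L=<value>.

L=108.819

open belt: β = asin((r2−r1)/C) = asin(-9/36) = -14.4775°
wrap1 = π − 2β = 208.9550°
wrap2 = π + 2β = 151.0450°
tangent length = C·cosβ = 34.8569
L = r1·wrap1 + r2·wrap2 + 2·C·cosβ = 10·3.6470 + 1·2.6362 + 2·34.8569 = 108.8195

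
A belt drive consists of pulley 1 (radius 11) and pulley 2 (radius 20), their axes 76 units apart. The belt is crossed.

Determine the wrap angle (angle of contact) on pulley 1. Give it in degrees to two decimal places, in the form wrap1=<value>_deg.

wrap1=228.15_deg

crossed belt: β = asin((r1+r2)/C) = asin(31/76) = 24.0727°
wrap1 = wrap2 = π + 2β = 228.1453°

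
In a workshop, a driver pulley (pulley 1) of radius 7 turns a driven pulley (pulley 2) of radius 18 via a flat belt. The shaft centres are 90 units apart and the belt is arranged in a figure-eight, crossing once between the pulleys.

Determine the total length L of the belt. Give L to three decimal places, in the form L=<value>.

L=265.530

crossed belt: β = asin((r1+r2)/C) = asin(25/90) = 16.1276°
wrap1 = wrap2 = π + 2β = 212.2552°
tangent length = C·cosβ = 86.4581
L = (r1+r2)·wrap + 2·C·cosβ = 25·3.7046 + 2·86.4581 = 265.5300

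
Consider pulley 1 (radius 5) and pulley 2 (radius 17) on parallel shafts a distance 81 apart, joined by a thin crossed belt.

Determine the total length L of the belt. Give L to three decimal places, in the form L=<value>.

crossed belt: β = asin((r1+r2)/C) = asin(22/81) = 15.7598°
wrap1 = wrap2 = π + 2β = 211.5196°
tangent length = C·cosβ = 77.9551
L = (r1+r2)·wrap + 2·C·cosβ = 22·3.6917 + 2·77.9551 = 237.1279

L=237.128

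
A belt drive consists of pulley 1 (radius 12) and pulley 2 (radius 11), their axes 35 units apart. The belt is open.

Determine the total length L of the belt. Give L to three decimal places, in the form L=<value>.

open belt: β = asin((r2−r1)/C) = asin(-1/35) = -1.6372°
wrap1 = π − 2β = 183.2745°
wrap2 = π + 2β = 176.7255°
tangent length = C·cosβ = 34.9857
L = r1·wrap1 + r2·wrap2 + 2·C·cosβ = 12·3.1987 + 11·3.0844 + 2·34.9857 = 142.2852

L=142.285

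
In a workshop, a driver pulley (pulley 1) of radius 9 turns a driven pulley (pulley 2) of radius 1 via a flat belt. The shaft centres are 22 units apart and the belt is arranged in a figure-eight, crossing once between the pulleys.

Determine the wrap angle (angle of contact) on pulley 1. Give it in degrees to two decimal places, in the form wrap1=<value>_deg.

crossed belt: β = asin((r1+r2)/C) = asin(10/22) = 27.0357°
wrap1 = wrap2 = π + 2β = 234.0714°

wrap1=234.07_deg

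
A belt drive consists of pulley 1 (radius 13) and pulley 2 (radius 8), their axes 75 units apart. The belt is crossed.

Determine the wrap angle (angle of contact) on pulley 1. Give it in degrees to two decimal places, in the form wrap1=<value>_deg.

crossed belt: β = asin((r1+r2)/C) = asin(21/75) = 16.2602°
wrap1 = wrap2 = π + 2β = 212.5204°

wrap1=212.52_deg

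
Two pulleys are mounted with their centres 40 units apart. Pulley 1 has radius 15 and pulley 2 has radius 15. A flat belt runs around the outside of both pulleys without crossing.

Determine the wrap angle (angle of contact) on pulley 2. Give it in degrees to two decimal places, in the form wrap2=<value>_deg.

wrap2=180.00_deg

open belt: β = asin((r2−r1)/C) = asin(0/40) = 0.0000°
wrap1 = π − 2β = 180.0000°
wrap2 = π + 2β = 180.0000°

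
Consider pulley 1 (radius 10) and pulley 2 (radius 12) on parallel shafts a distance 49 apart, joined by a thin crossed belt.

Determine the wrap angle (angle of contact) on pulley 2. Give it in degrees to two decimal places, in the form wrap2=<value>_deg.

wrap2=233.36_deg

crossed belt: β = asin((r1+r2)/C) = asin(22/49) = 26.6782°
wrap1 = wrap2 = π + 2β = 233.3565°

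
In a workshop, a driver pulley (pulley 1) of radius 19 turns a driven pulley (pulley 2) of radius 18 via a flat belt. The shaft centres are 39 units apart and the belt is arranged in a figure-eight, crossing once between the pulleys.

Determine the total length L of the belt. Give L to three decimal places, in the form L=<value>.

crossed belt: β = asin((r1+r2)/C) = asin(37/39) = 71.5713°
wrap1 = wrap2 = π + 2β = 323.1427°
tangent length = C·cosβ = 12.3288
L = (r1+r2)·wrap + 2·C·cosβ = 37·5.6399 + 2·12.3288 = 233.3341

L=233.334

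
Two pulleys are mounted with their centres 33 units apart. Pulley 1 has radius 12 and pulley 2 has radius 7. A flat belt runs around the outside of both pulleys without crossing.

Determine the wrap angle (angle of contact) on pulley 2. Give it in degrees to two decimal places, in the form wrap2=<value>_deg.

open belt: β = asin((r2−r1)/C) = asin(-5/33) = -8.7147°
wrap1 = π − 2β = 197.4295°
wrap2 = π + 2β = 162.5705°

wrap2=162.57_deg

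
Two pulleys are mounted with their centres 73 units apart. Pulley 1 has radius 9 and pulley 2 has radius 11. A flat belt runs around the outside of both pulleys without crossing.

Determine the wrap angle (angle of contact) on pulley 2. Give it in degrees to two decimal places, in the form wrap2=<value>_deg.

open belt: β = asin((r2−r1)/C) = asin(2/73) = 1.5699°
wrap1 = π − 2β = 176.8601°
wrap2 = π + 2β = 183.1399°

wrap2=183.14_deg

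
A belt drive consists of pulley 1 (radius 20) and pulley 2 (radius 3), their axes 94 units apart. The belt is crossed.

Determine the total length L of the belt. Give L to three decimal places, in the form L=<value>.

L=265.913

crossed belt: β = asin((r1+r2)/C) = asin(23/94) = 14.1630°
wrap1 = wrap2 = π + 2β = 208.3259°
tangent length = C·cosβ = 91.1427
L = (r1+r2)·wrap + 2·C·cosβ = 23·3.6360 + 2·91.1427 = 265.9129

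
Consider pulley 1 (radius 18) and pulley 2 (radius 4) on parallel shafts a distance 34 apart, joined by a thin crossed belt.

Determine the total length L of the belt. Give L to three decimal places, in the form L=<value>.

L=151.925

crossed belt: β = asin((r1+r2)/C) = asin(22/34) = 40.3202°
wrap1 = wrap2 = π + 2β = 260.6404°
tangent length = C·cosβ = 25.9230
L = (r1+r2)·wrap + 2·C·cosβ = 22·4.5490 + 2·25.9230 = 151.9247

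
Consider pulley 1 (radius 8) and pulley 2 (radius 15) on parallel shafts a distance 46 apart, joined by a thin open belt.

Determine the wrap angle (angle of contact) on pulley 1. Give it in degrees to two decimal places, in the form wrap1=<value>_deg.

open belt: β = asin((r2−r1)/C) = asin(7/46) = 8.7529°
wrap1 = π − 2β = 162.4941°
wrap2 = π + 2β = 197.5059°

wrap1=162.49_deg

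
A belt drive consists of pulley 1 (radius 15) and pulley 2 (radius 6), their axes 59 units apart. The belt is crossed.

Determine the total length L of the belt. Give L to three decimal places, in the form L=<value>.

L=191.530

crossed belt: β = asin((r1+r2)/C) = asin(21/59) = 20.8506°
wrap1 = wrap2 = π + 2β = 221.7012°
tangent length = C·cosβ = 55.1362
L = (r1+r2)·wrap + 2·C·cosβ = 21·3.8694 + 2·55.1362 = 191.5301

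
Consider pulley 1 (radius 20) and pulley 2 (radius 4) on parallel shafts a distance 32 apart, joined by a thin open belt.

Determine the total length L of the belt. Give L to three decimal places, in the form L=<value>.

open belt: β = asin((r2−r1)/C) = asin(-16/32) = -30.0000°
wrap1 = π − 2β = 240.0000°
wrap2 = π + 2β = 120.0000°
tangent length = C·cosβ = 27.7128
L = r1·wrap1 + r2·wrap2 + 2·C·cosβ = 20·4.1888 + 4·2.0944 + 2·27.7128 = 147.5790

L=147.579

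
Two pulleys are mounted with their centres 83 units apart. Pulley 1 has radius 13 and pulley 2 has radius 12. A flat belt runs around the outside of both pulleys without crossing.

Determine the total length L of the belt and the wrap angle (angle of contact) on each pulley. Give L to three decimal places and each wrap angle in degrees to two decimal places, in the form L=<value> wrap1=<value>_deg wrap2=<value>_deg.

open belt: β = asin((r2−r1)/C) = asin(-1/83) = -0.6903°
wrap1 = π − 2β = 181.3807°
wrap2 = π + 2β = 178.6193°
tangent length = C·cosβ = 82.9940
L = r1·wrap1 + r2·wrap2 + 2·C·cosβ = 13·3.1657 + 12·3.1175 + 2·82.9940 = 244.5519

L=244.552 wrap1=181.38_deg wrap2=178.62_deg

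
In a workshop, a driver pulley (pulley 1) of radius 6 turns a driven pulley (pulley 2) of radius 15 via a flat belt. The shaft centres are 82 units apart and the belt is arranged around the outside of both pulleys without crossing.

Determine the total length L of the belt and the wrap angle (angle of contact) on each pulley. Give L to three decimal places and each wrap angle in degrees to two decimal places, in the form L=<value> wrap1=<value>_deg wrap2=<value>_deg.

L=230.962 wrap1=167.40_deg wrap2=192.60_deg

open belt: β = asin((r2−r1)/C) = asin(9/82) = 6.3013°
wrap1 = π − 2β = 167.3975°
wrap2 = π + 2β = 192.6025°
tangent length = C·cosβ = 81.5046
L = r1·wrap1 + r2·wrap2 + 2·C·cosβ = 6·2.9216 + 15·3.3615 + 2·81.5046 = 230.9622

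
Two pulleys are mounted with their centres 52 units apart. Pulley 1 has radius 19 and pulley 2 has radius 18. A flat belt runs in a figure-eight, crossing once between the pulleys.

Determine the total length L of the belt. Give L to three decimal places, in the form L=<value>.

crossed belt: β = asin((r1+r2)/C) = asin(37/52) = 45.3602°
wrap1 = wrap2 = π + 2β = 270.7205°
tangent length = C·cosβ = 36.5377
L = (r1+r2)·wrap + 2·C·cosβ = 37·4.7250 + 2·36.5377 = 247.8989

L=247.899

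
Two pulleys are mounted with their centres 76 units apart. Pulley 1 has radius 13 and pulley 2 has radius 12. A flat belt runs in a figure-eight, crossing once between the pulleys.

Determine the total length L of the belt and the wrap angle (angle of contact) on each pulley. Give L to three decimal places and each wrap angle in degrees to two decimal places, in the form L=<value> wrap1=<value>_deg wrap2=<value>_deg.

L=238.840 wrap1=218.41_deg wrap2=218.41_deg

crossed belt: β = asin((r1+r2)/C) = asin(25/76) = 19.2049°
wrap1 = wrap2 = π + 2β = 218.4098°
tangent length = C·cosβ = 71.7705
L = (r1+r2)·wrap + 2·C·cosβ = 25·3.8120 + 2·71.7705 = 238.8402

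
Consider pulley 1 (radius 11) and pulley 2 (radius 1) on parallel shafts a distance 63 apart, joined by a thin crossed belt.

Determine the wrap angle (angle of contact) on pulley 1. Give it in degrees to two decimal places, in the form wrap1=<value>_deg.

wrap1=201.96_deg

crossed belt: β = asin((r1+r2)/C) = asin(12/63) = 10.9806°
wrap1 = wrap2 = π + 2β = 201.9612°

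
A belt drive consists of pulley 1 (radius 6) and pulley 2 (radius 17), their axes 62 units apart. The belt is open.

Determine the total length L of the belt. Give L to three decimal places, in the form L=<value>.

L=198.213

open belt: β = asin((r2−r1)/C) = asin(11/62) = 10.2195°
wrap1 = π − 2β = 159.5610°
wrap2 = π + 2β = 200.4390°
tangent length = C·cosβ = 61.0164
L = r1·wrap1 + r2·wrap2 + 2·C·cosβ = 6·2.7849 + 17·3.4983 + 2·61.0164 = 198.2134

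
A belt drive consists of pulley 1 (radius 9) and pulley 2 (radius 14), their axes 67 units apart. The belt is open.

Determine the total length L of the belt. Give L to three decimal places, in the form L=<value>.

L=206.630

open belt: β = asin((r2−r1)/C) = asin(5/67) = 4.2798°
wrap1 = π − 2β = 171.4404°
wrap2 = π + 2β = 188.5596°
tangent length = C·cosβ = 66.8132
L = r1·wrap1 + r2·wrap2 + 2·C·cosβ = 9·2.9922 + 14·3.2910 + 2·66.8132 = 206.6299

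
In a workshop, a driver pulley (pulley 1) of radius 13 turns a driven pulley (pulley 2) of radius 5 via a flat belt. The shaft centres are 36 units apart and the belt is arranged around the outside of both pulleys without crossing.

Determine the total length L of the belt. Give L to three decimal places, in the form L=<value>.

L=130.334

open belt: β = asin((r2−r1)/C) = asin(-8/36) = -12.8396°
wrap1 = π − 2β = 205.6792°
wrap2 = π + 2β = 154.3208°
tangent length = C·cosβ = 35.0999
L = r1·wrap1 + r2·wrap2 + 2·C·cosβ = 13·3.5898 + 5·2.6934 + 2·35.0999 = 130.3339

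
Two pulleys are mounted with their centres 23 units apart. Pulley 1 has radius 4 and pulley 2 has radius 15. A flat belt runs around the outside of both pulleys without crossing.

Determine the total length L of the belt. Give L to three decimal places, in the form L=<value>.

open belt: β = asin((r2−r1)/C) = asin(11/23) = 28.5719°
wrap1 = π − 2β = 122.8562°
wrap2 = π + 2β = 237.1438°
tangent length = C·cosβ = 20.1990
L = r1·wrap1 + r2·wrap2 + 2·C·cosβ = 4·2.1442 + 15·4.1389 + 2·20.1990 = 111.0591

L=111.059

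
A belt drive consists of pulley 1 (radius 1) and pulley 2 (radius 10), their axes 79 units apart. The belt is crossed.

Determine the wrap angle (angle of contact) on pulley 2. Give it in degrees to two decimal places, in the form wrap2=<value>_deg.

wrap2=196.01_deg

crossed belt: β = asin((r1+r2)/C) = asin(11/79) = 8.0039°
wrap1 = wrap2 = π + 2β = 196.0078°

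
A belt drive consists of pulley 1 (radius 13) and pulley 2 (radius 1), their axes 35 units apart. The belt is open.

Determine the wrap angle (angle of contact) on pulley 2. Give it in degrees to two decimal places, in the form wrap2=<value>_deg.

open belt: β = asin((r2−r1)/C) = asin(-12/35) = -20.0510°
wrap1 = π − 2β = 220.1021°
wrap2 = π + 2β = 139.8979°

wrap2=139.90_deg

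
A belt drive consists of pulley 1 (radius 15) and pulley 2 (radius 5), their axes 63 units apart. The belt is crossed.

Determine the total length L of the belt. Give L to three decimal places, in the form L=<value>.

crossed belt: β = asin((r1+r2)/C) = asin(20/63) = 18.5094°
wrap1 = wrap2 = π + 2β = 217.0188°
tangent length = C·cosβ = 59.7411
L = (r1+r2)·wrap + 2·C·cosβ = 20·3.7877 + 2·59.7411 = 195.2361

L=195.236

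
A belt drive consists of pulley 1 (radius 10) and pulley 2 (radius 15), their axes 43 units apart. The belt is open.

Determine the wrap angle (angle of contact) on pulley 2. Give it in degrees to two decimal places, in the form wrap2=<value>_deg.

open belt: β = asin((r2−r1)/C) = asin(5/43) = 6.6774°
wrap1 = π − 2β = 166.6452°
wrap2 = π + 2β = 193.3548°

wrap2=193.35_deg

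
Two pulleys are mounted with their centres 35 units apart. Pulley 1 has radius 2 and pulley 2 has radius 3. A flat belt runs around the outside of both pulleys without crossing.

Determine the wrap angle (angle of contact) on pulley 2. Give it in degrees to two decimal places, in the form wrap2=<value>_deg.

wrap2=183.27_deg

open belt: β = asin((r2−r1)/C) = asin(1/35) = 1.6372°
wrap1 = π − 2β = 176.7255°
wrap2 = π + 2β = 183.2745°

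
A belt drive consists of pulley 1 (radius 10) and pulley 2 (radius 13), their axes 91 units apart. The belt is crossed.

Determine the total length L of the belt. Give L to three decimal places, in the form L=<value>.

L=260.101

crossed belt: β = asin((r1+r2)/C) = asin(23/91) = 14.6401°
wrap1 = wrap2 = π + 2β = 209.2803°
tangent length = C·cosβ = 88.0454
L = (r1+r2)·wrap + 2·C·cosβ = 23·3.6526 + 2·88.0454 = 260.1014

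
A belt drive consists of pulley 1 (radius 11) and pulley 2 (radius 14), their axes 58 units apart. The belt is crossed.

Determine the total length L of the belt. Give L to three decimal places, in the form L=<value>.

L=205.493

crossed belt: β = asin((r1+r2)/C) = asin(25/58) = 25.5332°
wrap1 = wrap2 = π + 2β = 231.0665°
tangent length = C·cosβ = 52.3355
L = (r1+r2)·wrap + 2·C·cosβ = 25·4.0329 + 2·52.3355 = 205.4927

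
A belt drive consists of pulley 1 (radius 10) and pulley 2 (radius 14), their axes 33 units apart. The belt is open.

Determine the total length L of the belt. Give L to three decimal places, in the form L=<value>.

L=141.884

open belt: β = asin((r2−r1)/C) = asin(4/33) = 6.9621°
wrap1 = π − 2β = 166.0759°
wrap2 = π + 2β = 193.9241°
tangent length = C·cosβ = 32.7567
L = r1·wrap1 + r2·wrap2 + 2·C·cosβ = 10·2.8986 + 14·3.3846 + 2·32.7567 = 141.8837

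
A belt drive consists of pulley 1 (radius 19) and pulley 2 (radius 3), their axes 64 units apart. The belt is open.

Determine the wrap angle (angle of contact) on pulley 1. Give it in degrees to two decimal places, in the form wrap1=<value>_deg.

wrap1=208.96_deg

open belt: β = asin((r2−r1)/C) = asin(-16/64) = -14.4775°
wrap1 = π − 2β = 208.9550°
wrap2 = π + 2β = 151.0450°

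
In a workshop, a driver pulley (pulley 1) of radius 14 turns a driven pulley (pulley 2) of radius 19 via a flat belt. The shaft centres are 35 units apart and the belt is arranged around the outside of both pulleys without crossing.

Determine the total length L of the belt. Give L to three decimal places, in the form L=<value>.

L=174.388

open belt: β = asin((r2−r1)/C) = asin(5/35) = 8.2132°
wrap1 = π − 2β = 163.5736°
wrap2 = π + 2β = 196.4264°
tangent length = C·cosβ = 34.6410
L = r1·wrap1 + r2·wrap2 + 2·C·cosβ = 14·2.8549 + 19·3.4283 + 2·34.6410 = 174.3881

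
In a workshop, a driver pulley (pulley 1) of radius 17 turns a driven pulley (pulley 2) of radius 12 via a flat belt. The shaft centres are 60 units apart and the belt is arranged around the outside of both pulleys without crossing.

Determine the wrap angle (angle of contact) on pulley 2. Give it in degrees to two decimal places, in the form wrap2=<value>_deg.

wrap2=170.44_deg

open belt: β = asin((r2−r1)/C) = asin(-5/60) = -4.7802°
wrap1 = π − 2β = 189.5604°
wrap2 = π + 2β = 170.4396°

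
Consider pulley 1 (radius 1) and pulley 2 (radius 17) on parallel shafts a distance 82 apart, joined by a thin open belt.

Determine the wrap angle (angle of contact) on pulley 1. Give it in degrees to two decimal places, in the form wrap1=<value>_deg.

open belt: β = asin((r2−r1)/C) = asin(16/82) = 11.2518°
wrap1 = π − 2β = 157.4963°
wrap2 = π + 2β = 202.5037°

wrap1=157.50_deg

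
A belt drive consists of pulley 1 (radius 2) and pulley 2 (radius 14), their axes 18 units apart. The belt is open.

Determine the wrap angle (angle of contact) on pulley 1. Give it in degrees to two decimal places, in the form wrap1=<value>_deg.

wrap1=96.38_deg

open belt: β = asin((r2−r1)/C) = asin(12/18) = 41.8103°
wrap1 = π − 2β = 96.3794°
wrap2 = π + 2β = 263.6206°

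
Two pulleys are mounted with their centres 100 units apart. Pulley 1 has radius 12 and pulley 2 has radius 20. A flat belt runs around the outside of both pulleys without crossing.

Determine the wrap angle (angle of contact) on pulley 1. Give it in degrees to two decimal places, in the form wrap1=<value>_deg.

open belt: β = asin((r2−r1)/C) = asin(8/100) = 4.5886°
wrap1 = π − 2β = 170.8229°
wrap2 = π + 2β = 189.1771°

wrap1=170.82_deg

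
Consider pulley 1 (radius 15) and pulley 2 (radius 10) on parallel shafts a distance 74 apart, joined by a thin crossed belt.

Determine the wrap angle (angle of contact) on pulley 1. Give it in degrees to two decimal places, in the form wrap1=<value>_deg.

wrap1=219.49_deg

crossed belt: β = asin((r1+r2)/C) = asin(25/74) = 19.7452°
wrap1 = wrap2 = π + 2β = 219.4904°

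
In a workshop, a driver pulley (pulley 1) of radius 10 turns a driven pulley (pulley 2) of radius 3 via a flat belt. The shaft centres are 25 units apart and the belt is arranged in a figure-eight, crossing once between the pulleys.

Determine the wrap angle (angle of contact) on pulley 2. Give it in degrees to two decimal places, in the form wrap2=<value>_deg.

wrap2=242.66_deg

crossed belt: β = asin((r1+r2)/C) = asin(13/25) = 31.3323°
wrap1 = wrap2 = π + 2β = 242.6645°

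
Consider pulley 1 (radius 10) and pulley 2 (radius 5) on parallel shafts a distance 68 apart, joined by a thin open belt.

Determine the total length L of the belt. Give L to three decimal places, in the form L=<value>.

L=183.492

open belt: β = asin((r2−r1)/C) = asin(-5/68) = -4.2167°
wrap1 = π − 2β = 188.4335°
wrap2 = π + 2β = 171.5665°
tangent length = C·cosβ = 67.8159
L = r1·wrap1 + r2·wrap2 + 2·C·cosβ = 10·3.2888 + 5·2.9944 + 2·67.8159 = 183.4917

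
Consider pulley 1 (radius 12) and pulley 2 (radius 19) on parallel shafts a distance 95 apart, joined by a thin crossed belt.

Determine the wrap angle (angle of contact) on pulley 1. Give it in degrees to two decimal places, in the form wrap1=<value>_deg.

crossed belt: β = asin((r1+r2)/C) = asin(31/95) = 19.0453°
wrap1 = wrap2 = π + 2β = 218.0906°

wrap1=218.09_deg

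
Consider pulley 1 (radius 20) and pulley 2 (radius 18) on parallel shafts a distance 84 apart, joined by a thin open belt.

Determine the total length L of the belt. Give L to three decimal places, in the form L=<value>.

open belt: β = asin((r2−r1)/C) = asin(-2/84) = -1.3643°
wrap1 = π − 2β = 182.7286°
wrap2 = π + 2β = 177.2714°
tangent length = C·cosβ = 83.9762
L = r1·wrap1 + r2·wrap2 + 2·C·cosβ = 20·3.1892 + 18·3.0940 + 2·83.9762 = 287.4281

L=287.428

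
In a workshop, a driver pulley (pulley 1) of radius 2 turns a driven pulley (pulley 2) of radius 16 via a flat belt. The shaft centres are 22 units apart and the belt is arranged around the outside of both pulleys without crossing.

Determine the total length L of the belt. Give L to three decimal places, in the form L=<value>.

open belt: β = asin((r2−r1)/C) = asin(14/22) = 39.5212°
wrap1 = π − 2β = 100.9576°
wrap2 = π + 2β = 259.0424°
tangent length = C·cosβ = 16.9706
L = r1·wrap1 + r2·wrap2 + 2·C·cosβ = 2·1.7620 + 16·4.5211 + 2·16.9706 = 109.8035

L=109.803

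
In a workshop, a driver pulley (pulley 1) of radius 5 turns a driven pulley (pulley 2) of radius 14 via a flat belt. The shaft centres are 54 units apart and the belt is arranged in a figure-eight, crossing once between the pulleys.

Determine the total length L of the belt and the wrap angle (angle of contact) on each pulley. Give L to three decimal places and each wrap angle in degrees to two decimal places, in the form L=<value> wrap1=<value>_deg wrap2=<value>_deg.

L=174.447 wrap1=221.20_deg wrap2=221.20_deg

crossed belt: β = asin((r1+r2)/C) = asin(19/54) = 20.6006°
wrap1 = wrap2 = π + 2β = 221.2012°
tangent length = C·cosβ = 50.5470
L = (r1+r2)·wrap + 2·C·cosβ = 19·3.8607 + 2·50.5470 = 174.4471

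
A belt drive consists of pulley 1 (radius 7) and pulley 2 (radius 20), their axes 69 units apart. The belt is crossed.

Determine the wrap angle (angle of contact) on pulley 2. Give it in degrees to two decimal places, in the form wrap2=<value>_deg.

wrap2=226.07_deg

crossed belt: β = asin((r1+r2)/C) = asin(27/69) = 23.0357°
wrap1 = wrap2 = π + 2β = 226.0714°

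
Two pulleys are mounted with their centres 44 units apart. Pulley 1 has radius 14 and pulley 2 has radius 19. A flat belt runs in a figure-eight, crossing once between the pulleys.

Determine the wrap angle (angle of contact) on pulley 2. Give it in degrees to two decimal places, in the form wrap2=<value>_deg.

wrap2=277.18_deg

crossed belt: β = asin((r1+r2)/C) = asin(33/44) = 48.5904°
wrap1 = wrap2 = π + 2β = 277.1808°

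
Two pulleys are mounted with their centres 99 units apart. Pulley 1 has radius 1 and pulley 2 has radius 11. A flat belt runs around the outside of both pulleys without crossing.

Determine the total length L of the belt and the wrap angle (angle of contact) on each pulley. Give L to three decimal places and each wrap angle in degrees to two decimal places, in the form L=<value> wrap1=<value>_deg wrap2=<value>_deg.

open belt: β = asin((r2−r1)/C) = asin(10/99) = 5.7973°
wrap1 = π − 2β = 168.4053°
wrap2 = π + 2β = 191.5947°
tangent length = C·cosβ = 98.4937
L = r1·wrap1 + r2·wrap2 + 2·C·cosβ = 1·2.9392 + 11·3.3440 + 2·98.4937 = 236.7101

L=236.710 wrap1=168.41_deg wrap2=191.59_deg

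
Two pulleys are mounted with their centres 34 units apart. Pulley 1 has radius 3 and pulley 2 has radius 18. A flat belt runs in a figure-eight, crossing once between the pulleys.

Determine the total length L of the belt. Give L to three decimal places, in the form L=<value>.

L=147.414

crossed belt: β = asin((r1+r2)/C) = asin(21/34) = 38.1445°
wrap1 = wrap2 = π + 2β = 256.2890°
tangent length = C·cosβ = 26.7395
L = (r1+r2)·wrap + 2·C·cosβ = 21·4.4731 + 2·26.7395 = 147.4138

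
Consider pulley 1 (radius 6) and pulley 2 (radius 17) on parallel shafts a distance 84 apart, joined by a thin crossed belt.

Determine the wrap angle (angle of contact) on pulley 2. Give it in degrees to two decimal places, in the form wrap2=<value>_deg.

wrap2=211.78_deg

crossed belt: β = asin((r1+r2)/C) = asin(23/84) = 15.8911°
wrap1 = wrap2 = π + 2β = 211.7822°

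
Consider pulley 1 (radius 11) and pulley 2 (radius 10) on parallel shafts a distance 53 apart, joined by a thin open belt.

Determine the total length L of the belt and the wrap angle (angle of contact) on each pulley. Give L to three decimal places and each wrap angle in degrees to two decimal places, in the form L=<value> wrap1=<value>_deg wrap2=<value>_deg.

open belt: β = asin((r2−r1)/C) = asin(-1/53) = -1.0811°
wrap1 = π − 2β = 182.1622°
wrap2 = π + 2β = 177.8378°
tangent length = C·cosβ = 52.9906
L = r1·wrap1 + r2·wrap2 + 2·C·cosβ = 11·3.1793 + 10·3.1039 + 2·52.9906 = 171.9923

L=171.992 wrap1=182.16_deg wrap2=177.84_deg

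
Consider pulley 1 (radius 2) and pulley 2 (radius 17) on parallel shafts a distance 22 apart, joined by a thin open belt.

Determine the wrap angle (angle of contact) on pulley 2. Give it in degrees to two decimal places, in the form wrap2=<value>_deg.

wrap2=265.97_deg

open belt: β = asin((r2−r1)/C) = asin(15/22) = 42.9859°
wrap1 = π − 2β = 94.0282°
wrap2 = π + 2β = 265.9718°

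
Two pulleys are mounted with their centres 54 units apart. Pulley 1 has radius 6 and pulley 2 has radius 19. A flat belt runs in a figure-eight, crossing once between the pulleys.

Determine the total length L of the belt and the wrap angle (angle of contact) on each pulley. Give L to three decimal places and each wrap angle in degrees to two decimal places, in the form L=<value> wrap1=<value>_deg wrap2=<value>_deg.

crossed belt: β = asin((r1+r2)/C) = asin(25/54) = 27.5785°
wrap1 = wrap2 = π + 2β = 235.1569°
tangent length = C·cosβ = 47.8644
L = (r1+r2)·wrap + 2·C·cosβ = 25·4.1043 + 2·47.8644 = 198.3354

L=198.335 wrap1=235.16_deg wrap2=235.16_deg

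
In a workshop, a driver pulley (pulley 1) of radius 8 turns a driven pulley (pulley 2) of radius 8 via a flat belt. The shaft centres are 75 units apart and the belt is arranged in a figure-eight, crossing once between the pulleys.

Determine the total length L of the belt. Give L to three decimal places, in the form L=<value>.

L=203.692

crossed belt: β = asin((r1+r2)/C) = asin(16/75) = 12.3178°
wrap1 = wrap2 = π + 2β = 204.6355°
tangent length = C·cosβ = 73.2735
L = (r1+r2)·wrap + 2·C·cosβ = 16·3.5716 + 2·73.2735 = 203.6919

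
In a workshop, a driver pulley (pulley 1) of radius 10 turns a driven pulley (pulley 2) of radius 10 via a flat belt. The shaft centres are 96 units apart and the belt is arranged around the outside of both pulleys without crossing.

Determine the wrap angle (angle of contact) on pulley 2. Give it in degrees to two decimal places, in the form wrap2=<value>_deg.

wrap2=180.00_deg

open belt: β = asin((r2−r1)/C) = asin(0/96) = 0.0000°
wrap1 = π − 2β = 180.0000°
wrap2 = π + 2β = 180.0000°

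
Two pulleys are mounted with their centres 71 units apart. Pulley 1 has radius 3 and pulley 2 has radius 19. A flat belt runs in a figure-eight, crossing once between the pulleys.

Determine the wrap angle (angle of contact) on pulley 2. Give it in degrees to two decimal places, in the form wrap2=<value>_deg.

crossed belt: β = asin((r1+r2)/C) = asin(22/71) = 18.0507°
wrap1 = wrap2 = π + 2β = 216.1015°

wrap2=216.10_deg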